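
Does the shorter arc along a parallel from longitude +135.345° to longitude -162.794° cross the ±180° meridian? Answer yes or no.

Yes

Naïve |-162.794 − 135.345| = 298.139° > 180°, so the shorter arc goes the other way round — across 180°.
Signed shortest Δλ = ((-162.794 − 135.345 + 180) mod 360) − 180 = 61.861°.
Going east by 61.861° from +135.345° passes through 180° before reaching -162.794°.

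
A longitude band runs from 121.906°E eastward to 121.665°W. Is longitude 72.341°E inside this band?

No

Band width going east from +121.906° to -121.665°: ((-121.665 − 121.906) mod 360) = 116.429°.
Offset of +72.341° east of the west edge: ((72.341 − 121.906) mod 360) = 310.435°.
310.435° > 116.429° ⇒ outside.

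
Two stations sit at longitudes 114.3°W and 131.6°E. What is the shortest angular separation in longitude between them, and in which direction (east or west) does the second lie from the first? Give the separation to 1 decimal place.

Raw difference: 131.6 − -114.3 = 245.9°.
Normalise into (−180°, 180°]: 245.9° − 360° = -114.1°.
Negative ⇒ the second point lies to the west; separation 114.1°.

114.1° west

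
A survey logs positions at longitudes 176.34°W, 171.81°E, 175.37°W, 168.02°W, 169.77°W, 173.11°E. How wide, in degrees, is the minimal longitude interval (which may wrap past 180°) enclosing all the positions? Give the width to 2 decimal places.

20.17°

Sort the longitudes: -176.34°, -175.37°, -169.77°, -168.02°, +171.81°, +173.11°.
Eastward gaps between consecutive values (wrapping around): 0.97°, 5.60°, 1.75°, 339.83°, 1.30°, 10.55°.
Largest gap = 339.83° ⇒ minimal covering band is its complement: 360° − 339.83° = 20.17°.
Band runs from +171.81° eastward to -168.02°, crossing the antimeridian.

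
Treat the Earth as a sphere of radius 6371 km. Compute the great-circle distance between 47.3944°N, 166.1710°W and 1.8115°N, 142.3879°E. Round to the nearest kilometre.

7069 km

Δλ = 142.3879 − -166.1710 = 308.5589°; wrapped into (−180°, 180°]: -51.4411°.
Δφ = 1.8115 − 47.3944 = -45.5829°.
a = sin²(Δφ/2) + cos φ₁ · cos φ₂ · sin²(Δλ/2) = 0.277495.
c = 2·atan2(√a, √(1−a)) = 1.10961 rad → d = 6371·c ≈ 7069.33 km.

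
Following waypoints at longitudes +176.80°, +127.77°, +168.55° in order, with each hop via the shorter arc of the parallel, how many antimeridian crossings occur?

0

Leg 1: +176.80° → +127.77°, shortest Δλ = -49.03° (west) — does not cross 180°.
Leg 2: +127.77° → +168.55°, shortest Δλ = 40.78° (east) — does not cross 180°.
Total crossings: 0.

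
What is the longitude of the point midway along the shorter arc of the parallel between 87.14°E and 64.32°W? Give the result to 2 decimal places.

11.41°E

Signed shortest Δλ from +87.14° to -64.32° is -151.46°.
Midpoint longitude = +87.14° + (-151.46°)/2 = +87.14° − 75.73° = +11.41°.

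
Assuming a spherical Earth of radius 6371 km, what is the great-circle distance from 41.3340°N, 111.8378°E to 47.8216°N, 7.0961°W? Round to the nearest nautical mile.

4550 nmi

Δλ = -7.0961 − 111.8378 = -118.9339°.
Δφ = 47.8216 − 41.3340 = 6.4876°.
a = sin²(Δφ/2) + cos φ₁ · cos φ₂ · sin²(Δλ/2) = 0.377243.
c = 2·atan2(√a, √(1−a)) = 1.32275 rad → d = 6371·c ≈ 8427.22 km ≈ 4550.33 nmi.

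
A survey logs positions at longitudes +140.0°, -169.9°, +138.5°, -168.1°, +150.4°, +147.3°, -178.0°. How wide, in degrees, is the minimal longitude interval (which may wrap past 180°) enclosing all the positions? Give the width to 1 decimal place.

53.4°

Sort the longitudes: -178.0°, -169.9°, -168.1°, +138.5°, +140.0°, +147.3°, +150.4°.
Eastward gaps between consecutive values (wrapping around): 8.1°, 1.8°, 306.6°, 1.5°, 7.3°, 3.1°, 31.6°.
Largest gap = 306.6° ⇒ minimal covering band is its complement: 360° − 306.6° = 53.4°.
Band runs from +138.5° eastward to -168.1°, crossing the antimeridian.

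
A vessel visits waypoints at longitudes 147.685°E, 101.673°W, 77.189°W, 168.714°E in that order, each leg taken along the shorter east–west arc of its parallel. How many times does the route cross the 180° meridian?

Leg 1: +147.685° → -101.673°, shortest Δλ = 110.642° (east) — crosses 180°.
Leg 2: -101.673° → -77.189°, shortest Δλ = 24.484° (east) — does not cross 180°.
Leg 3: -77.189° → +168.714°, shortest Δλ = -114.097° (west) — crosses 180°.
Total crossings: 2.

2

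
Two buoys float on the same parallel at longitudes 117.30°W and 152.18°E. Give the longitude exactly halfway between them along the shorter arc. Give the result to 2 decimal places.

Signed shortest Δλ from -117.30° to +152.18° is -90.52°.
Midpoint longitude = -117.30° + (-90.52°)/2 = -117.30° − 45.26° = -162.56°.
(The naïve average (-117.30 + +152.18)/2 = 17.44° is on the wrong side of the globe.)

162.56°W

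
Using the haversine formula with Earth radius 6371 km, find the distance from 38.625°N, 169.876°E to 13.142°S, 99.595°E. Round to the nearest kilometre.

9275 km

Δλ = 99.595 − 169.876 = -70.281°.
Δφ = -13.142 − 38.625 = -51.767°.
a = sin²(Δφ/2) + cos φ₁ · cos φ₂ · sin²(Δλ/2) = 0.442615.
c = 2·atan2(√a, √(1−a)) = 1.45577 rad → d = 6371·c ≈ 9274.73 km.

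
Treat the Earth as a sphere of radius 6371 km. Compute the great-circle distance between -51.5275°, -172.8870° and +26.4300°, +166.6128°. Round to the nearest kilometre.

Δλ = 166.6128 − -172.8870 = 339.4998°; wrapped into (−180°, 180°]: -20.5002°.
Δφ = 26.4300 − -51.5275 = 77.9575°.
a = sin²(Δφ/2) + cos φ₁ · cos φ₂ · sin²(Δλ/2) = 0.413322.
c = 2·atan2(√a, √(1−a)) = 1.39656 rad → d = 6371·c ≈ 8897.49 km.

8897 km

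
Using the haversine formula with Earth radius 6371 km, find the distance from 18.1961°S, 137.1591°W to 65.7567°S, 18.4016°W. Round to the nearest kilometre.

Δλ = -18.4016 − -137.1591 = 118.7575°.
Δφ = -65.7567 − -18.1961 = -47.5606°.
a = sin²(Δφ/2) + cos φ₁ · cos φ₂ · sin²(Δλ/2) = 0.451469.
c = 2·atan2(√a, √(1−a)) = 1.47358 rad → d = 6371·c ≈ 9388.18 km.

9388 km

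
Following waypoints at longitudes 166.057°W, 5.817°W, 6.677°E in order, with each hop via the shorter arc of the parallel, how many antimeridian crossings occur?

0

Leg 1: -166.057° → -5.817°, shortest Δλ = 160.24° (east) — does not cross 180°.
Leg 2: -5.817° → +6.677°, shortest Δλ = 12.494° (east) — does not cross 180°.
Total crossings: 0.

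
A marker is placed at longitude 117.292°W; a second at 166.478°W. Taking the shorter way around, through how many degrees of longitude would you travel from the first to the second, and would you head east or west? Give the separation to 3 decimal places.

Raw difference: -166.478 − -117.292 = -49.186°.
Normalise into (−180°, 180°]: -49.186° stays -49.186°.
Negative ⇒ the second point lies to the west; separation 49.186°.

49.186° west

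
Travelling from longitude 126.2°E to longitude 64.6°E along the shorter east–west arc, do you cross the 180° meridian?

Signed shortest Δλ = ((64.6 − 126.2 + 180) mod 360) − 180 = -61.6°.
Going west by 61.6° from +126.2° reaches +64.6° without touching 180°.

No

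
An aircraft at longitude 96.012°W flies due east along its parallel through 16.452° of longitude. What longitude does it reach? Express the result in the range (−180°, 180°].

79.560°W

Start at -96.012°; shift +16.452° → -79.560°.
-79.560° already lies in (−180°, 180°].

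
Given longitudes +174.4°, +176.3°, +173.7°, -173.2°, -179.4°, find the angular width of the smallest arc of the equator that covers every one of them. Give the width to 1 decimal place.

Sort the longitudes: -179.4°, -173.2°, +173.7°, +174.4°, +176.3°.
Eastward gaps between consecutive values (wrapping around): 6.2°, 346.9°, 0.7°, 1.9°, 4.3°.
Largest gap = 346.9° ⇒ minimal covering band is its complement: 360° − 346.9° = 13.1°.
Band runs from +173.7° eastward to -173.2°, crossing the antimeridian.

13.1°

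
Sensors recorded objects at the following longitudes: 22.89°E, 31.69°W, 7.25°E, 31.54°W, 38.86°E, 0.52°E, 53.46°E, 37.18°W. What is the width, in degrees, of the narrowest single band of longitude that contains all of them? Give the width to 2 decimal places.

90.64°

Sort the longitudes: -37.18°, -31.69°, -31.54°, +0.52°, +7.25°, +22.89°, +38.86°, +53.46°.
Eastward gaps between consecutive values (wrapping around): 5.49°, 0.15°, 32.06°, 6.73°, 15.64°, 15.97°, 14.60°, 269.36°.
Largest gap = 269.36° ⇒ minimal covering band is its complement: 360° − 269.36° = 90.64°.
Band runs from -37.18° eastward to +53.46°.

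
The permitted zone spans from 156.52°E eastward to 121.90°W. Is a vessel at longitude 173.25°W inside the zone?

Yes

Band width going east from +156.52° to -121.90°: ((-121.90 − 156.52) mod 360) = 81.58°.
Offset of -173.25° east of the west edge: ((-173.25 − 156.52) mod 360) = 30.23°.
30.23° ≤ 81.58° ⇒ inside.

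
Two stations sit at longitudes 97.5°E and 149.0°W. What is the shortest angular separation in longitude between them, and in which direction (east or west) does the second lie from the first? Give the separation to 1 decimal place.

113.5° east

Raw difference: -149.0 − 97.5 = -246.5°.
Normalise into (−180°, 180°]: -246.5° + 360° = 113.5°.
Positive ⇒ the second point lies to the east; separation 113.5°.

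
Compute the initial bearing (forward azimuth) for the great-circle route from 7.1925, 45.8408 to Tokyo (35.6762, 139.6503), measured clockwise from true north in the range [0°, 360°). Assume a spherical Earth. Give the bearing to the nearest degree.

Δλ = 139.6503 − 45.8408 = 93.8095°.
θ = atan2( sin Δλ · cos φ₂ , cos φ₁ · sin φ₂ − sin φ₁ · cos φ₂ · cos Δλ )
  = atan2(0.81053, 0.58537) = 54.163° → normalised to [0°, 360°): 54.163°.

54°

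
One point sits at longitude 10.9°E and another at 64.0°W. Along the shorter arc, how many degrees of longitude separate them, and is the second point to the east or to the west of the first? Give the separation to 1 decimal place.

Raw difference: -64.0 − 10.9 = -74.9°.
Normalise into (−180°, 180°]: -74.9° stays -74.9°.
Negative ⇒ the second point lies to the west; separation 74.9°.

74.9° west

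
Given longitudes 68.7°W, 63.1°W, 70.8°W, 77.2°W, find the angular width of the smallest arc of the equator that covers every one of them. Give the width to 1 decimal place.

14.1°

Sort the longitudes: -77.2°, -70.8°, -68.7°, -63.1°.
Eastward gaps between consecutive values (wrapping around): 6.4°, 2.1°, 5.6°, 345.9°.
Largest gap = 345.9° ⇒ minimal covering band is its complement: 360° − 345.9° = 14.1°.
Band runs from -77.2° eastward to -63.1°.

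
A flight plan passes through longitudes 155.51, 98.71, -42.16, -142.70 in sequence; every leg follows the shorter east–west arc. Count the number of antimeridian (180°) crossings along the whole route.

0

Leg 1: +155.51° → +98.71°, shortest Δλ = -56.8° (west) — does not cross 180°.
Leg 2: +98.71° → -42.16°, shortest Δλ = -140.87° (west) — does not cross 180°.
Leg 3: -42.16° → -142.70°, shortest Δλ = -100.54° (west) — does not cross 180°.
Total crossings: 0.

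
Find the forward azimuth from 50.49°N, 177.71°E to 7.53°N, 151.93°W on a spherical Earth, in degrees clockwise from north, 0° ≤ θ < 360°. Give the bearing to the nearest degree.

139°

Δλ = -151.93 − 177.71 = -329.64°; wrapped into (−180°, 180°]: 30.36°.
θ = atan2( sin Δλ · cos φ₂ , cos φ₁ · sin φ₂ − sin φ₁ · cos φ₂ · cos Δλ )
  = atan2(0.50107, -0.57660) = 139.009° → normalised to [0°, 360°): 139.009°.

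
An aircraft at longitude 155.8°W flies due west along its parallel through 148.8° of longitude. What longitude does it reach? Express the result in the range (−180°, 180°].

55.4°E

Start at -155.8°; shift −148.8° → -304.6°.
-304.6° lies outside (−180°, 180°]; add 360° → +55.4°.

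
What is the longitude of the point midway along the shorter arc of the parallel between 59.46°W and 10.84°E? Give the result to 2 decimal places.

Signed shortest Δλ from -59.46° to +10.84° is +70.30°.
Midpoint longitude = -59.46° + (+70.30°)/2 = -59.46° + 35.15° = -24.31°.

24.31°W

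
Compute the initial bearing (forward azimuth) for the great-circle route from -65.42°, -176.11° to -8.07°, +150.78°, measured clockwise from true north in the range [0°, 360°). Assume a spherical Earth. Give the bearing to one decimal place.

Δλ = 150.78 − -176.11 = 326.89°; wrapped into (−180°, 180°]: -33.11°.
θ = atan2( sin Δλ · cos φ₂ , cos φ₁ · sin φ₂ − sin φ₁ · cos φ₂ · cos Δλ )
  = atan2(-0.54084, 0.69578) = -37.858° → normalised to [0°, 360°): 322.142°.

322.1°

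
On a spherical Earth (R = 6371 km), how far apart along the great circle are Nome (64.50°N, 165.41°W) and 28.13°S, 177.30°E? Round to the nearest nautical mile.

5621 nmi

Δλ = 177.30 − -165.41 = 342.71°; wrapped into (−180°, 180°]: -17.29°.
Δφ = -28.13 − 64.50 = -92.63°.
a = sin²(Δφ/2) + cos φ₁ · cos φ₂ · sin²(Δλ/2) = 0.531521.
c = 2·atan2(√a, √(1−a)) = 1.63388 rad → d = 6371·c ≈ 10409.45 km ≈ 5620.65 nmi.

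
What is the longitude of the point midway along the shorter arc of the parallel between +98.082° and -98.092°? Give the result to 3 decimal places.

Signed shortest Δλ from +98.082° to -98.092° is +163.826°.
Midpoint longitude = +98.082° + (+163.826°)/2 = +98.082° + 81.913° = +179.995°.
(The naïve average (+98.082 + -98.092)/2 = -0.005° is on the wrong side of the globe.)

+179.995°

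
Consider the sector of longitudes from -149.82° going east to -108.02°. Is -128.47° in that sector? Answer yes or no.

Band width going east from -149.82° to -108.02°: ((-108.02 − -149.82) mod 360) = 41.80°.
Offset of -128.47° east of the west edge: ((-128.47 − -149.82) mod 360) = 21.35°.
21.35° ≤ 41.80° ⇒ inside.

Yes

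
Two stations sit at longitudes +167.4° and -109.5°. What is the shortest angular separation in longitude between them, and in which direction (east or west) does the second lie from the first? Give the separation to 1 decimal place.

83.1° east

Raw difference: -109.5 − 167.4 = -276.9°.
Normalise into (−180°, 180°]: -276.9° + 360° = 83.1°.
Positive ⇒ the second point lies to the east; separation 83.1°.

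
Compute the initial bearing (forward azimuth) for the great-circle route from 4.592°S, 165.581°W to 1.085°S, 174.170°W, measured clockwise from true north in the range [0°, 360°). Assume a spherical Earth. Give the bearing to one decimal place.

Δλ = -174.170 − -165.581 = -8.589°.
θ = atan2( sin Δλ · cos φ₂ , cos φ₁ · sin φ₂ − sin φ₁ · cos φ₂ · cos Δλ )
  = atan2(-0.14932, 0.06027) = -68.018° → normalised to [0°, 360°): 291.982°.

292.0°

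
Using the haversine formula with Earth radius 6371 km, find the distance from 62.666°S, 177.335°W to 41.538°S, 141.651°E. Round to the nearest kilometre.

Δλ = 141.651 − -177.335 = 318.986°; wrapped into (−180°, 180°]: -41.014°.
Δφ = -41.538 − -62.666 = 21.128°.
a = sin²(Δφ/2) + cos φ₁ · cos φ₂ · sin²(Δλ/2) = 0.075792.
c = 2·atan2(√a, √(1−a)) = 0.55781 rad → d = 6371·c ≈ 3553.81 km.

3554 km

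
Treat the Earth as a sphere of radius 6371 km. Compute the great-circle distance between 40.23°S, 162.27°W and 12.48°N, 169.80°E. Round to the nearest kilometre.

Δλ = 169.80 − -162.27 = 332.07°; wrapped into (−180°, 180°]: -27.93°.
Δφ = 12.48 − -40.23 = 52.71°.
a = sin²(Δφ/2) + cos φ₁ · cos φ₂ · sin²(Δλ/2) = 0.240488.
c = 2·atan2(√a, √(1−a)) = 1.02509 rad → d = 6371·c ≈ 6530.84 km.

6531 km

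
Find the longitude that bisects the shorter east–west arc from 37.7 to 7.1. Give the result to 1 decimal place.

Signed shortest Δλ from +37.7° to +7.1° is -30.6°.
Midpoint longitude = +37.7° + (-30.6°)/2 = +37.7° − 15.3° = +22.4°.

+22.4°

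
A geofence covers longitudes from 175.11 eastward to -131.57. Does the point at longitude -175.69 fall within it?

Yes

Band width going east from +175.11° to -131.57°: ((-131.57 − 175.11) mod 360) = 53.32°.
Offset of -175.69° east of the west edge: ((-175.69 − 175.11) mod 360) = 9.20°.
9.20° ≤ 53.32° ⇒ inside.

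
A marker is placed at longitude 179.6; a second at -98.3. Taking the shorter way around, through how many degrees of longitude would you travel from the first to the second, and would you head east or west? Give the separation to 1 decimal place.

Raw difference: -98.3 − 179.6 = -277.9°.
Normalise into (−180°, 180°]: -277.9° + 360° = 82.1°.
Positive ⇒ the second point lies to the east; separation 82.1°.

82.1° east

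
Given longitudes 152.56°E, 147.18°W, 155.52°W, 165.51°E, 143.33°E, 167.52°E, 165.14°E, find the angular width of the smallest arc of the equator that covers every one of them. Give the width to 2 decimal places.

Sort the longitudes: -155.52°, -147.18°, +143.33°, +152.56°, +165.14°, +165.51°, +167.52°.
Eastward gaps between consecutive values (wrapping around): 8.34°, 290.51°, 9.23°, 12.58°, 0.37°, 2.01°, 36.96°.
Largest gap = 290.51° ⇒ minimal covering band is its complement: 360° − 290.51° = 69.49°.
Band runs from +143.33° eastward to -147.18°, crossing the antimeridian.

69.49°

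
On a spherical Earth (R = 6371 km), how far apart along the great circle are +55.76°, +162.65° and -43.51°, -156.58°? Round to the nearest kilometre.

Δλ = -156.58 − 162.65 = -319.23°; wrapped into (−180°, 180°]: 40.77°.
Δφ = -43.51 − 55.76 = -99.27°.
a = sin²(Δφ/2) + cos φ₁ · cos φ₂ · sin²(Δλ/2) = 0.630056.
c = 2·atan2(√a, √(1−a)) = 1.83393 rad → d = 6371·c ≈ 11683.99 km.

11684 km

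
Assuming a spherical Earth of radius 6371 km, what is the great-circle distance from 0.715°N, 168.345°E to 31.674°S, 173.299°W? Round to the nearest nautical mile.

2207 nmi

Δλ = -173.299 − 168.345 = -341.644°; wrapped into (−180°, 180°]: 18.356°.
Δφ = -31.674 − 0.715 = -32.389°.
a = sin²(Δφ/2) + cos φ₁ · cos φ₂ · sin²(Δλ/2) = 0.099434.
c = 2·atan2(√a, √(1−a)) = 0.64161 rad → d = 6371·c ≈ 4087.72 km ≈ 2207.19 nmi.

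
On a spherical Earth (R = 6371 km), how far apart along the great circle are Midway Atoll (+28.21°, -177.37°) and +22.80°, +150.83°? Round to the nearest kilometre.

Δλ = 150.83 − -177.37 = 328.20°; wrapped into (−180°, 180°]: -31.80°.
Δφ = 22.80 − 28.21 = -5.41°.
a = sin²(Δφ/2) + cos φ₁ · cos φ₂ · sin²(Δλ/2) = 0.063198.
c = 2·atan2(√a, √(1−a)) = 0.50824 rad → d = 6371·c ≈ 3237.98 km.

3238 km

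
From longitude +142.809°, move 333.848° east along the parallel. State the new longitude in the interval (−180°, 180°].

+116.657°

Start at +142.809°; shift +333.848° → +476.657°.
+476.657° lies outside (−180°, 180°]; subtract 360° → +116.657°.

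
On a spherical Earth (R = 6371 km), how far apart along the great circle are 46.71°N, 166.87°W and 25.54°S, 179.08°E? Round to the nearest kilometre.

8157 km

Δλ = 179.08 − -166.87 = 345.95°; wrapped into (−180°, 180°]: -14.05°.
Δφ = -25.54 − 46.71 = -72.25°.
a = sin²(Δφ/2) + cos φ₁ · cos φ₂ · sin²(Δλ/2) = 0.356822.
c = 2·atan2(√a, √(1−a)) = 1.28038 rad → d = 6371·c ≈ 8157.27 km.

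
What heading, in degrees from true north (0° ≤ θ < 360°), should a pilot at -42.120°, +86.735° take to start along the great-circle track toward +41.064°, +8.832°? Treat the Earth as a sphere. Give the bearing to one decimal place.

308.8°

Δλ = 8.832 − 86.735 = -77.903°.
θ = atan2( sin Δλ · cos φ₂ , cos φ₁ · sin φ₂ − sin φ₁ · cos φ₂ · cos Δλ )
  = atan2(-0.73723, 0.59323) = -51.178° → normalised to [0°, 360°): 308.822°.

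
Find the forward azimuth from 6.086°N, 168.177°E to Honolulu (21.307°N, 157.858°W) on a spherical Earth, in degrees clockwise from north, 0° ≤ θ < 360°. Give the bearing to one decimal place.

61.8°

Δλ = -157.858 − 168.177 = -326.035°; wrapped into (−180°, 180°]: 33.965°.
θ = atan2( sin Δλ · cos φ₂ , cos φ₁ · sin φ₂ − sin φ₁ · cos φ₂ · cos Δλ )
  = atan2(0.52050, 0.27940) = 61.774° → normalised to [0°, 360°): 61.774°.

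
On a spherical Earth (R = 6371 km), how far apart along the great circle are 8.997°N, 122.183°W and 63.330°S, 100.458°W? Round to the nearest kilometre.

8252 km

Δλ = -100.458 − -122.183 = 21.725°.
Δφ = -63.330 − 8.997 = -72.327°.
a = sin²(Δφ/2) + cos φ₁ · cos φ₂ · sin²(Δλ/2) = 0.363953.
c = 2·atan2(√a, √(1−a)) = 1.29523 rad → d = 6371·c ≈ 8251.89 km.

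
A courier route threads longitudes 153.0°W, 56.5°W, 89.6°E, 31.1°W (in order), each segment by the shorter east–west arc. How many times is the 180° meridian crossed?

0

Leg 1: -153.0° → -56.5°, shortest Δλ = 96.5° (east) — does not cross 180°.
Leg 2: -56.5° → +89.6°, shortest Δλ = 146.1° (east) — does not cross 180°.
Leg 3: +89.6° → -31.1°, shortest Δλ = -120.7° (west) — does not cross 180°.
Total crossings: 0.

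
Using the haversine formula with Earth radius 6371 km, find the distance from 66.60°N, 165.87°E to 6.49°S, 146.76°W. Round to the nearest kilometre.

8961 km

Δλ = -146.76 − 165.87 = -312.63°; wrapped into (−180°, 180°]: 47.37°.
Δφ = -6.49 − 66.60 = -73.09°.
a = sin²(Δφ/2) + cos φ₁ · cos φ₂ · sin²(Δλ/2) = 0.418242.
c = 2·atan2(√a, √(1−a)) = 1.40654 rad → d = 6371·c ≈ 8961.09 km.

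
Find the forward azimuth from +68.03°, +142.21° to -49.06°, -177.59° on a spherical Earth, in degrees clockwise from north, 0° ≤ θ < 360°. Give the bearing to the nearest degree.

Δλ = -177.59 − 142.21 = -319.80°; wrapped into (−180°, 180°]: 40.20°.
θ = atan2( sin Δλ · cos φ₂ , cos φ₁ · sin φ₂ − sin φ₁ · cos φ₂ · cos Δλ )
  = atan2(0.42295, -0.74676) = 150.474° → normalised to [0°, 360°): 150.474°.

150°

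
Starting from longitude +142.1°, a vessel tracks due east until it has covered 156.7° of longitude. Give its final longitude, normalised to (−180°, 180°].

-61.2°

Start at +142.1°; shift +156.7° → +298.8°.
+298.8° lies outside (−180°, 180°]; subtract 360° → -61.2°.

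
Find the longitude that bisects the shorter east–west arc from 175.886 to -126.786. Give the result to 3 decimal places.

-155.450°

Signed shortest Δλ from +175.886° to -126.786° is +57.328°.
Midpoint longitude = +175.886° + (+57.328°)/2 = +175.886° + 28.664° = +204.550°.
Normalise into (−180°, 180°]: -155.450°.
(The naïve average (+175.886 + -126.786)/2 = 24.55° is on the wrong side of the globe.)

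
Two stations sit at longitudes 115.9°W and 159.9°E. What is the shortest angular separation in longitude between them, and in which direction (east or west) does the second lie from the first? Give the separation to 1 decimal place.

84.2° west

Raw difference: 159.9 − -115.9 = 275.8°.
Normalise into (−180°, 180°]: 275.8° − 360° = -84.2°.
Negative ⇒ the second point lies to the west; separation 84.2°.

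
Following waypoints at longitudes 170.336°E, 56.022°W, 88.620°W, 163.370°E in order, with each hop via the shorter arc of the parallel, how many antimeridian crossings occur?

2

Leg 1: +170.336° → -56.022°, shortest Δλ = 133.642° (east) — crosses 180°.
Leg 2: -56.022° → -88.620°, shortest Δλ = -32.598° (west) — does not cross 180°.
Leg 3: -88.620° → +163.370°, shortest Δλ = -108.01° (west) — crosses 180°.
Total crossings: 2.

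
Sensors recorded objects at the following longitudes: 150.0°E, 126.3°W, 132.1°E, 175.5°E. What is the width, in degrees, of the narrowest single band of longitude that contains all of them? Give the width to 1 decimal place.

Sort the longitudes: -126.3°, +132.1°, +150.0°, +175.5°.
Eastward gaps between consecutive values (wrapping around): 258.4°, 17.9°, 25.5°, 58.2°.
Largest gap = 258.4° ⇒ minimal covering band is its complement: 360° − 258.4° = 101.6°.
Band runs from +132.1° eastward to -126.3°, crossing the antimeridian.

101.6°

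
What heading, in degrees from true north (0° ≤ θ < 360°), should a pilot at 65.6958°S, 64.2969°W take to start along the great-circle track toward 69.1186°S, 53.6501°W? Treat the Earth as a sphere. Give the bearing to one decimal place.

Δλ = -53.6501 − -64.2969 = 10.6468°.
θ = atan2( sin Δλ · cos φ₂ , cos φ₁ · sin φ₂ − sin φ₁ · cos φ₂ · cos Δλ )
  = atan2(0.06585, -0.06530) = 134.757° → normalised to [0°, 360°): 134.757°.

134.8°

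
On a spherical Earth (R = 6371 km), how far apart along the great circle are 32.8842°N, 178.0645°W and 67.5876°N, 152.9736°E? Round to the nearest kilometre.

4287 km

Δλ = 152.9736 − -178.0645 = 331.0381°; wrapped into (−180°, 180°]: -28.9619°.
Δφ = 67.5876 − 32.8842 = 34.7034°.
a = sin²(Δφ/2) + cos φ₁ · cos φ₂ · sin²(Δλ/2) = 0.108965.
c = 2·atan2(√a, √(1−a)) = 0.67282 rad → d = 6371·c ≈ 4286.52 km.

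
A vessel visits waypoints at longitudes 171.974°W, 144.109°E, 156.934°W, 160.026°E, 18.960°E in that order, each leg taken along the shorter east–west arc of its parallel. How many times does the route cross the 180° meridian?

Leg 1: -171.974° → +144.109°, shortest Δλ = -43.917° (west) — crosses 180°.
Leg 2: +144.109° → -156.934°, shortest Δλ = 58.957° (east) — crosses 180°.
Leg 3: -156.934° → +160.026°, shortest Δλ = -43.04° (west) — crosses 180°.
Leg 4: +160.026° → +18.960°, shortest Δλ = -141.066° (west) — does not cross 180°.
Total crossings: 3.

3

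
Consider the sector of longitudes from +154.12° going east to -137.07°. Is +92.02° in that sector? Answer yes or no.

No

Band width going east from +154.12° to -137.07°: ((-137.07 − 154.12) mod 360) = 68.81°.
Offset of +92.02° east of the west edge: ((92.02 − 154.12) mod 360) = 297.90°.
297.90° > 68.81° ⇒ outside.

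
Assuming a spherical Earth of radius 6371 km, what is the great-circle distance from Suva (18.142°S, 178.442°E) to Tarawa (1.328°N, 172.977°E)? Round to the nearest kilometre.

2246 km

Δλ = 172.977 − 178.442 = -5.465°.
Δφ = 1.328 − -18.142 = 19.470°.
a = sin²(Δφ/2) + cos φ₁ · cos φ₂ · sin²(Δλ/2) = 0.030751.
c = 2·atan2(√a, √(1−a)) = 0.35254 rad → d = 6371·c ≈ 2246.05 km.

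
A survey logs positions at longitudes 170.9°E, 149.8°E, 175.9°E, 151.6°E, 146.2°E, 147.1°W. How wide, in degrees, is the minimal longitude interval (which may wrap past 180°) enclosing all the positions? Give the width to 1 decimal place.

66.7°

Sort the longitudes: -147.1°, +146.2°, +149.8°, +151.6°, +170.9°, +175.9°.
Eastward gaps between consecutive values (wrapping around): 293.3°, 3.6°, 1.8°, 19.3°, 5.0°, 37.0°.
Largest gap = 293.3° ⇒ minimal covering band is its complement: 360° − 293.3° = 66.7°.
Band runs from +146.2° eastward to -147.1°, crossing the antimeridian.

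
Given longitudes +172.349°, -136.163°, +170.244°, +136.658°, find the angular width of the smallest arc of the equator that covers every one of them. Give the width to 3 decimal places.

87.179°

Sort the longitudes: -136.163°, +136.658°, +170.244°, +172.349°.
Eastward gaps between consecutive values (wrapping around): 272.821°, 33.586°, 2.105°, 51.488°.
Largest gap = 272.821° ⇒ minimal covering band is its complement: 360° − 272.821° = 87.179°.
Band runs from +136.658° eastward to -136.163°, crossing the antimeridian.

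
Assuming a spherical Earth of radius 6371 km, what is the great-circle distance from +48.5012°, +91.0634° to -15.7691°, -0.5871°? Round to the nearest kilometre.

11433 km

Δλ = -0.5871 − 91.0634 = -91.6505°.
Δφ = -15.7691 − 48.5012 = -64.2703°.
a = sin²(Δφ/2) + cos φ₁ · cos φ₂ · sin²(Δλ/2) = 0.610954.
c = 2·atan2(√a, √(1−a)) = 1.79457 rad → d = 6371·c ≈ 11433.18 km.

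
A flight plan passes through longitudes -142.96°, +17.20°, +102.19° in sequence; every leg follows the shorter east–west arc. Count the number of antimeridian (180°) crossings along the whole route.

0

Leg 1: -142.96° → +17.20°, shortest Δλ = 160.16° (east) — does not cross 180°.
Leg 2: +17.20° → +102.19°, shortest Δλ = 84.99° (east) — does not cross 180°.
Total crossings: 0.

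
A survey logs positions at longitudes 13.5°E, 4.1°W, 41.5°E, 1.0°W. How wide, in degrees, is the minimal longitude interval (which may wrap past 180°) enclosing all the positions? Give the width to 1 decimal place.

Sort the longitudes: -4.1°, -1.0°, +13.5°, +41.5°.
Eastward gaps between consecutive values (wrapping around): 3.1°, 14.5°, 28.0°, 314.4°.
Largest gap = 314.4° ⇒ minimal covering band is its complement: 360° − 314.4° = 45.6°.
Band runs from -4.1° eastward to +41.5°.

45.6°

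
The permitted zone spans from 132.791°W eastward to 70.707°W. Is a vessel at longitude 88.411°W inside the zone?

Yes

Band width going east from -132.791° to -70.707°: ((-70.707 − -132.791) mod 360) = 62.084°.
Offset of -88.411° east of the west edge: ((-88.411 − -132.791) mod 360) = 44.380°.
44.380° ≤ 62.084° ⇒ inside.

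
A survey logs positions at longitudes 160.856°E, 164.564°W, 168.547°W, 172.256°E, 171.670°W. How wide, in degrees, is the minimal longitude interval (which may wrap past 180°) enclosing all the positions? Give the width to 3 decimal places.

34.580°

Sort the longitudes: -171.670°, -168.547°, -164.564°, +160.856°, +172.256°.
Eastward gaps between consecutive values (wrapping around): 3.123°, 3.983°, 325.420°, 11.400°, 16.074°.
Largest gap = 325.420° ⇒ minimal covering band is its complement: 360° − 325.420° = 34.580°.
Band runs from +160.856° eastward to -164.564°, crossing the antimeridian.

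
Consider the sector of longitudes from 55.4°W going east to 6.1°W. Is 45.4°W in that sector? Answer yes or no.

Band width going east from -55.4° to -6.1°: ((-6.1 − -55.4) mod 360) = 49.3°.
Offset of -45.4° east of the west edge: ((-45.4 − -55.4) mod 360) = 10.0°.
10.0° ≤ 49.3° ⇒ inside.

Yes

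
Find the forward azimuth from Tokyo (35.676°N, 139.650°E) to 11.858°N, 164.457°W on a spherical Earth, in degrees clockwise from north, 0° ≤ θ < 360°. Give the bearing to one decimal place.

Δλ = -164.457 − 139.650 = -304.107°; wrapped into (−180°, 180°]: 55.893°.
θ = atan2( sin Δλ · cos φ₂ , cos φ₁ · sin φ₂ − sin φ₁ · cos φ₂ · cos Δλ )
  = atan2(0.81032, -0.15312) = 100.701° → normalised to [0°, 360°): 100.701°.

100.7°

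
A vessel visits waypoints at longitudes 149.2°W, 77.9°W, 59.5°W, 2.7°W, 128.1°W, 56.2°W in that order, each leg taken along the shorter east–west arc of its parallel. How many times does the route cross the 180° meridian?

0

Leg 1: -149.2° → -77.9°, shortest Δλ = 71.3° (east) — does not cross 180°.
Leg 2: -77.9° → -59.5°, shortest Δλ = 18.4° (east) — does not cross 180°.
Leg 3: -59.5° → -2.7°, shortest Δλ = 56.8° (east) — does not cross 180°.
Leg 4: -2.7° → -128.1°, shortest Δλ = -125.4° (west) — does not cross 180°.
Leg 5: -128.1° → -56.2°, shortest Δλ = 71.9° (east) — does not cross 180°.
Total crossings: 0.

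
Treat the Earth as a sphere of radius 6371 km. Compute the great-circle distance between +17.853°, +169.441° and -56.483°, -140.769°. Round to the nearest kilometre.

9474 km

Δλ = -140.769 − 169.441 = -310.210°; wrapped into (−180°, 180°]: 49.790°.
Δφ = -56.483 − 17.853 = -74.336°.
a = sin²(Δφ/2) + cos φ₁ · cos φ₂ · sin²(Δλ/2) = 0.458140.
c = 2·atan2(√a, √(1−a)) = 1.48698 rad → d = 6371·c ≈ 9473.54 km.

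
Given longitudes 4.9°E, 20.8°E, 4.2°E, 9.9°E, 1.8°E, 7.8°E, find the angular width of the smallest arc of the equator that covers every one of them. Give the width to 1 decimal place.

Sort the longitudes: +1.8°, +4.2°, +4.9°, +7.8°, +9.9°, +20.8°.
Eastward gaps between consecutive values (wrapping around): 2.4°, 0.7°, 2.9°, 2.1°, 10.9°, 341.0°.
Largest gap = 341.0° ⇒ minimal covering band is its complement: 360° − 341.0° = 19.0°.
Band runs from +1.8° eastward to +20.8°.

19.0°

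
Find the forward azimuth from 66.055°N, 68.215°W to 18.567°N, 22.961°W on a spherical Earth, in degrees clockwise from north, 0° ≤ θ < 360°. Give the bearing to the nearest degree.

Δλ = -22.961 − -68.215 = 45.254°.
θ = atan2( sin Δλ · cos φ₂ , cos φ₁ · sin φ₂ − sin φ₁ · cos φ₂ · cos Δλ )
  = atan2(0.67327, -0.48066) = 125.524° → normalised to [0°, 360°): 125.524°.

126°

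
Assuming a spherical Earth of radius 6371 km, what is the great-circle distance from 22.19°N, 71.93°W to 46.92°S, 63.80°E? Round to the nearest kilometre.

Δλ = 63.80 − -71.93 = 135.73°.
Δφ = -46.92 − 22.19 = -69.11°.
a = sin²(Δφ/2) + cos φ₁ · cos φ₂ · sin²(Δλ/2) = 0.864358.
c = 2·atan2(√a, √(1−a)) = 2.38724 rad → d = 6371·c ≈ 15209.11 km.

15209 km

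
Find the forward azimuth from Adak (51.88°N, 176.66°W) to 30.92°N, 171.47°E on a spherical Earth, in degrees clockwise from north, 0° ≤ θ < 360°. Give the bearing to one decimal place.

207.2°

Δλ = 171.47 − -176.66 = 348.13°; wrapped into (−180°, 180°]: -11.87°.
θ = atan2( sin Δλ · cos φ₂ , cos φ₁ · sin φ₂ − sin φ₁ · cos φ₂ · cos Δλ )
  = atan2(-0.17646, -0.34328) = -152.795° → normalised to [0°, 360°): 207.205°.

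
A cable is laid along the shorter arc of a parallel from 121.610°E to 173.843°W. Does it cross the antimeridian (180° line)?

Naïve |-173.843 − 121.610| = 295.453° > 180°, so the shorter arc goes the other way round — across 180°.
Signed shortest Δλ = ((-173.843 − 121.610 + 180) mod 360) − 180 = 64.547°.
Going east by 64.547° from +121.610° passes through 180° before reaching -173.843°.

Yes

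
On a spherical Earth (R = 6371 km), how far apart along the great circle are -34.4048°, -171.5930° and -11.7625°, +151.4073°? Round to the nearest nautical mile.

Δλ = 151.4073 − -171.5930 = 323.0003°; wrapped into (−180°, 180°]: -36.9997°.
Δφ = -11.7625 − -34.4048 = 22.6423°.
a = sin²(Δφ/2) + cos φ₁ · cos φ₂ · sin²(Δλ/2) = 0.119861.
c = 2·atan2(√a, √(1−a)) = 0.70705 rad → d = 6371·c ≈ 4504.64 km ≈ 2432.31 nmi.

2432 nmi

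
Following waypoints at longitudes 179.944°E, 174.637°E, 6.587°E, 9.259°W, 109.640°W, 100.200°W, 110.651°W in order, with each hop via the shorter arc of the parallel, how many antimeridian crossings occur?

0

Leg 1: +179.944° → +174.637°, shortest Δλ = -5.307° (west) — does not cross 180°.
Leg 2: +174.637° → +6.587°, shortest Δλ = -168.05° (west) — does not cross 180°.
Leg 3: +6.587° → -9.259°, shortest Δλ = -15.846° (west) — does not cross 180°.
Leg 4: -9.259° → -109.640°, shortest Δλ = -100.381° (west) — does not cross 180°.
Leg 5: -109.640° → -100.200°, shortest Δλ = 9.44° (east) — does not cross 180°.
Leg 6: -100.200° → -110.651°, shortest Δλ = -10.451° (west) — does not cross 180°.
Total crossings: 0.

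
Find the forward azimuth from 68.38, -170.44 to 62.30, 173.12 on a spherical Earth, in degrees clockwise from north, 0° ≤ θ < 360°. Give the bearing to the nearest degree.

Δλ = 173.12 − -170.44 = 343.56°; wrapped into (−180°, 180°]: -16.44°.
θ = atan2( sin Δλ · cos φ₂ , cos φ₁ · sin φ₂ − sin φ₁ · cos φ₂ · cos Δλ )
  = atan2(-0.13156, -0.08825) = -123.854° → normalised to [0°, 360°): 236.146°.

236°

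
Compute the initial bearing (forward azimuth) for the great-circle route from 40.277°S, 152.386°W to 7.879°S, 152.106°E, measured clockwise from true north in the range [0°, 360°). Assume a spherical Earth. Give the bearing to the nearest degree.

288°

Δλ = 152.106 − -152.386 = 304.492°; wrapped into (−180°, 180°]: -55.508°.
θ = atan2( sin Δλ · cos φ₂ , cos φ₁ · sin φ₂ − sin φ₁ · cos φ₂ · cos Δλ )
  = atan2(-0.81642, 0.25806) = -72.459° → normalised to [0°, 360°): 287.541°.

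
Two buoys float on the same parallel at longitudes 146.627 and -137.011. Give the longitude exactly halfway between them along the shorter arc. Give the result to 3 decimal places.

Signed shortest Δλ from +146.627° to -137.011° is +76.362°.
Midpoint longitude = +146.627° + (+76.362°)/2 = +146.627° + 38.181° = +184.808°.
Normalise into (−180°, 180°]: -175.192°.
(The naïve average (+146.627 + -137.011)/2 = 4.808° is on the wrong side of the globe.)

-175.192°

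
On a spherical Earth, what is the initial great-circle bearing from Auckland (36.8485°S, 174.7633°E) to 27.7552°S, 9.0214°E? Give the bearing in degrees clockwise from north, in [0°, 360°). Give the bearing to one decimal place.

193.8°

Δλ = 9.0214 − 174.7633 = -165.7419°.
θ = atan2( sin Δλ · cos φ₂ , cos φ₁ · sin φ₂ − sin φ₁ · cos φ₂ · cos Δλ )
  = atan2(-0.21795, -0.88702) = -166.195° → normalised to [0°, 360°): 193.805°.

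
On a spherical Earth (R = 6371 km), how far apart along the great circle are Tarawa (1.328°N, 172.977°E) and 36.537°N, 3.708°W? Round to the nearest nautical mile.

8526 nmi

Δλ = -3.708 − 172.977 = -176.685°.
Δφ = 36.537 − 1.328 = 35.209°.
a = sin²(Δφ/2) + cos φ₁ · cos φ₂ · sin²(Δλ/2) = 0.894058.
c = 2·atan2(√a, √(1−a)) = 2.47854 rad → d = 6371·c ≈ 15790.76 km ≈ 8526.33 nmi.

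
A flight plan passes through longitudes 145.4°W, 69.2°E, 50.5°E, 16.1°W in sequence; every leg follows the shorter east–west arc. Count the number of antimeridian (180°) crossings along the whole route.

Leg 1: -145.4° → +69.2°, shortest Δλ = -145.4° (west) — crosses 180°.
Leg 2: +69.2° → +50.5°, shortest Δλ = -18.7° (west) — does not cross 180°.
Leg 3: +50.5° → -16.1°, shortest Δλ = -66.6° (west) — does not cross 180°.
Total crossings: 1.

1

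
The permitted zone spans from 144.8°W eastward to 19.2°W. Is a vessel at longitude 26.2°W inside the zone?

Yes

Band width going east from -144.8° to -19.2°: ((-19.2 − -144.8) mod 360) = 125.6°.
Offset of -26.2° east of the west edge: ((-26.2 − -144.8) mod 360) = 118.6°.
118.6° ≤ 125.6° ⇒ inside.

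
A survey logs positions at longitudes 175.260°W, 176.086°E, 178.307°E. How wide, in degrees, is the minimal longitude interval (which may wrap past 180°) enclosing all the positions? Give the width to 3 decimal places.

Sort the longitudes: -175.260°, +176.086°, +178.307°.
Eastward gaps between consecutive values (wrapping around): 351.346°, 2.221°, 6.433°.
Largest gap = 351.346° ⇒ minimal covering band is its complement: 360° − 351.346° = 8.654°.
Band runs from +176.086° eastward to -175.260°, crossing the antimeridian.

8.654°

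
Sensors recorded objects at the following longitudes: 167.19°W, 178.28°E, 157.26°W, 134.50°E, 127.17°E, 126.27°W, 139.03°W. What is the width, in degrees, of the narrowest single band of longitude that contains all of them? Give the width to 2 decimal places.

106.56°

Sort the longitudes: -167.19°, -157.26°, -139.03°, -126.27°, +127.17°, +134.50°, +178.28°.
Eastward gaps between consecutive values (wrapping around): 9.93°, 18.23°, 12.76°, 253.44°, 7.33°, 43.78°, 14.53°.
Largest gap = 253.44° ⇒ minimal covering band is its complement: 360° − 253.44° = 106.56°.
Band runs from +127.17° eastward to -126.27°, crossing the antimeridian.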